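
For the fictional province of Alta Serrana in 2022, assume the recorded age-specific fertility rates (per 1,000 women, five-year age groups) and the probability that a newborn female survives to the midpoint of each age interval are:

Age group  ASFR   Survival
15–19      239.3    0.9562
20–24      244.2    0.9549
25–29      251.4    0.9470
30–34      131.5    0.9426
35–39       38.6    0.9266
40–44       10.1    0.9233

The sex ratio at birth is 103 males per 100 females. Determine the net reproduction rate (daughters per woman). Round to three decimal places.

Proportion female at birth = 100 / (100 + 103) = 0.49261.
Each age group contributes 5 × ASFR × survival:
  15–19: 5 × 239.3/1000 × 0.9562 = 1.14409
  20–24: 5 × 244.2/1000 × 0.9549 = 1.16593
  25–29: 5 × 251.4/1000 × 0.9470 = 1.19038
  30–34: 5 × 131.5/1000 × 0.9426 = 0.61976
  35–39: 5 × 38.6/1000 × 0.9266 = 0.17883
  40–44: 5 × 10.1/1000 × 0.9233 = 0.04663
Sum = 4.34562
NRR = 0.49261 × 4.34562 = 2.14070
An NRR exceeding 1 indicates intrinsic growth under these rates.

2.141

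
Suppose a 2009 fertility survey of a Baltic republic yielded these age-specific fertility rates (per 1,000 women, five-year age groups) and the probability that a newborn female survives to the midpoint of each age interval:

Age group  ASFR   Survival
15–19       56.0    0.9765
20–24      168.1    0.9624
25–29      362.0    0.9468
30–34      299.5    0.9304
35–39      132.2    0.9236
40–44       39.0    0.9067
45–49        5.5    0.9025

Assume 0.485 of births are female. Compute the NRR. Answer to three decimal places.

Proportion female at birth = 0.485.
Survival-weighted fertility by age (5·fₓ·Sₓ):
  15–19: 5 × 56.0/1000 × 0.9765 = 0.27342
  20–24: 5 × 168.1/1000 × 0.9624 = 0.80890
  25–29: 5 × 362.0/1000 × 0.9468 = 1.71371
  30–34: 5 × 299.5/1000 × 0.9304 = 1.39327
  35–39: 5 × 132.2/1000 × 0.9236 = 0.61050
  40–44: 5 × 39.0/1000 × 0.9067 = 0.17681
  45–49: 5 × 5.5/1000 × 0.9025 = 0.02482
Sum = 5.00143
NRR = 0.485 × 5.00143 = 2.42569
NRR > 1, so each generation more than replaces itself.

2.426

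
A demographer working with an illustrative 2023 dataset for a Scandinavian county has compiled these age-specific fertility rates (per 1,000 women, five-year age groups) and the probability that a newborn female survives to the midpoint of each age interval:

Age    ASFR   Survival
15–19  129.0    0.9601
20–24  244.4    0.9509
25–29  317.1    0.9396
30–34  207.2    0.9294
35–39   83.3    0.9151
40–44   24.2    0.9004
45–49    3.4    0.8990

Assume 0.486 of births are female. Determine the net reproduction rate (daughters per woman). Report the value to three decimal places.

2.303

Proportion female at birth = 0.486.
Per-age-group product (5 × ASFR × survival probability):
  15–19: 5 × 129.0/1000 × 0.9601 = 0.61926
  20–24: 5 × 244.4/1000 × 0.9509 = 1.16200
  25–29: 5 × 317.1/1000 × 0.9396 = 1.48974
  30–34: 5 × 207.2/1000 × 0.9294 = 0.96286
  35–39: 5 × 83.3/1000 × 0.9151 = 0.38114
  40–44: 5 × 24.2/1000 × 0.9004 = 0.10895
  45–49: 5 × 3.4/1000 × 0.8990 = 0.01528
Sum = 4.73923
NRR = 0.486 × 4.73923 = 2.30327
With NRR above 1 the population is above replacement fertility.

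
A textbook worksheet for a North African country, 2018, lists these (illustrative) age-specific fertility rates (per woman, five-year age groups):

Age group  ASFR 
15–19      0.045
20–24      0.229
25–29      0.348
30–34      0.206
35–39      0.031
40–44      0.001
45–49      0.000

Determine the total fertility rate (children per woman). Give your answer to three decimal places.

Sum of ASFRs = 0.045 + 0.229 + 0.348 + 0.206 + 0.031 + 0.001 + 0.000 = 0.860
TFR = 5 × 0.860 = 4.3

4.300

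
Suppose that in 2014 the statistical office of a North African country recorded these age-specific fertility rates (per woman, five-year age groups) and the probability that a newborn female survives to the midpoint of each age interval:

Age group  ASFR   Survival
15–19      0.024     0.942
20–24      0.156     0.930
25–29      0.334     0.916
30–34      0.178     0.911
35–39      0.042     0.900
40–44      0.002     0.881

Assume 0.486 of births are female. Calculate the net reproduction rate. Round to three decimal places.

1.641

Proportion female at birth = 0.486.
Weighting each age-specific rate by interval width and survival:
  15–19: 5 × 0.024 × 0.942 = 0.11304
  20–24: 5 × 0.156 × 0.930 = 0.72540
  25–29: 5 × 0.334 × 0.916 = 1.52972
  30–34: 5 × 0.178 × 0.911 = 0.81079
  35–39: 5 × 0.042 × 0.900 = 0.18900
  40–44: 5 × 0.002 × 0.881 = 0.00881
Sum = 3.37676
NRR = 0.486 × 3.37676 = 1.64111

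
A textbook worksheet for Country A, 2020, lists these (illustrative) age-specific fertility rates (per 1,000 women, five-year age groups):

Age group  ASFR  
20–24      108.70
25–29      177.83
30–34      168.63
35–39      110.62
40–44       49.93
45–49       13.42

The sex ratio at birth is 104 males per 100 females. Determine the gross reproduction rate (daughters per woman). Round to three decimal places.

Proportion female at birth = 100 / (100 + 104) = 0.49020.
Sum of ASFRs = 108.70 + 177.83 + 168.63 + 110.62 + 49.93 + 13.42 = 629.13
TFR = 5 × 629.13 / 1000 = 3.14565
GRR = 0.49020 × 3.14565 = 1.54200

1.542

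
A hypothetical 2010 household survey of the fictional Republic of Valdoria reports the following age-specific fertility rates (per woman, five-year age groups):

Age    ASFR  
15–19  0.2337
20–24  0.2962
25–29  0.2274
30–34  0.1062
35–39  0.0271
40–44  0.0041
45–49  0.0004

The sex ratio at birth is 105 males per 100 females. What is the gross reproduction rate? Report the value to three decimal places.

Proportion female at birth = 100 / (100 + 105) = 0.48780.
Sum of ASFRs = 0.2337 + 0.2962 + 0.2274 + 0.1062 + 0.0271 + 0.0041 + 0.0004 = 0.8951
TFR = 5 × 0.8951 = 4.4755
GRR = 0.48780 × 4.4755 = 2.18315

2.183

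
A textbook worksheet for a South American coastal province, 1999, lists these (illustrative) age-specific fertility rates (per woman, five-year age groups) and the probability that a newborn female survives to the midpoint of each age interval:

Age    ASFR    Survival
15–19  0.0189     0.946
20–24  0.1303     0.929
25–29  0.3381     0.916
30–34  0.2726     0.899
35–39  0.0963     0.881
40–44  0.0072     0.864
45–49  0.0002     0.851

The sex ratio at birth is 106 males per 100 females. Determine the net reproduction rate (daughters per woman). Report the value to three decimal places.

Proportion female at birth = 100 / (100 + 106) = 0.48544.
Survival-weighted fertility by age (5·fₓ·Sₓ):
  15–19: 5 × 0.0189 × 0.946 = 0.08940
  20–24: 5 × 0.1303 × 0.929 = 0.60524
  25–29: 5 × 0.3381 × 0.916 = 1.54850
  30–34: 5 × 0.2726 × 0.899 = 1.22534
  35–39: 5 × 0.0963 × 0.881 = 0.42420
  40–44: 5 × 0.0072 × 0.864 = 0.03110
  45–49: 5 × 0.0002 × 0.851 = 0.00085
Sum = 3.92463
NRR = 0.48544 × 3.92463 = 1.90517

1.905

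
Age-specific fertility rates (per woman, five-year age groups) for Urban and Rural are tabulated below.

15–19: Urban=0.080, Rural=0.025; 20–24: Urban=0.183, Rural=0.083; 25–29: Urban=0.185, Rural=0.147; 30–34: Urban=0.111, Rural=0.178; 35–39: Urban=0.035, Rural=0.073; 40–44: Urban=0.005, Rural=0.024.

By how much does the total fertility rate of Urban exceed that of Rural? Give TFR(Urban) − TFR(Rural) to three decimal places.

0.345

Urban:
  Sum of ASFRs = 0.080 + 0.183 + 0.185 + 0.111 + 0.035 + 0.005 = 0.599
  TFR = 5 × 0.599 = 2.995
Rural:
  Sum of ASFRs = 0.025 + 0.083 + 0.147 + 0.178 + 0.073 + 0.024 = 0.530
  TFR = 5 × 0.530 = 2.65
Difference = 2.995 − 2.65 = 0.345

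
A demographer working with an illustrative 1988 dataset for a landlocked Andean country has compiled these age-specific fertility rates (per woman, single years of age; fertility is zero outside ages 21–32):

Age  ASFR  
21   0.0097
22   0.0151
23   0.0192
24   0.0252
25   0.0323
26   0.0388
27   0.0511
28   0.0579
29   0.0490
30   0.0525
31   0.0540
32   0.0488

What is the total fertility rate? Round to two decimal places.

0.45

Sum of ASFRs = 0.0097 + 0.0151 + 0.0192 + 0.0252 + 0.0323 + 0.0388 + 0.0511 + 0.0579 + 0.0490 + 0.0525 + 0.0540 + 0.0488 = 0.4536
TFR = 0.4536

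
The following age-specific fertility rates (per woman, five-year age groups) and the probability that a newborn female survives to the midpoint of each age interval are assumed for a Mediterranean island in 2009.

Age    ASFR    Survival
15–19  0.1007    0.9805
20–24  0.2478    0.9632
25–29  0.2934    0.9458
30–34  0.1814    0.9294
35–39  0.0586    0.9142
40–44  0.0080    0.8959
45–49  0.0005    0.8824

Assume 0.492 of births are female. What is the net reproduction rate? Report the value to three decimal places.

Proportion female at birth = 0.492.
Per-age-group product (5 × ASFR × survival probability):
  15–19: 5 × 0.1007 × 0.9805 = 0.49368
  20–24: 5 × 0.2478 × 0.9632 = 1.19340
  25–29: 5 × 0.2934 × 0.9458 = 1.38749
  30–34: 5 × 0.1814 × 0.9294 = 0.84297
  35–39: 5 × 0.0586 × 0.9142 = 0.26786
  40–44: 5 × 0.0080 × 0.8959 = 0.03584
  45–49: 5 × 0.0005 × 0.8824 = 0.00221
Sum = 4.22345
NRR = 0.492 × 4.22345 = 2.07794
With NRR above 1 the population is above replacement fertility.

2.078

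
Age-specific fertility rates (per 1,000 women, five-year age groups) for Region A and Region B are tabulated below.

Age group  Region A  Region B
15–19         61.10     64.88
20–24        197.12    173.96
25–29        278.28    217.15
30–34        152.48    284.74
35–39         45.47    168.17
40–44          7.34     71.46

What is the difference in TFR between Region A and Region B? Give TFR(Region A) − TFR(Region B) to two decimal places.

-1.19

Region A:
  Sum of ASFRs = 61.10 + 197.12 + 278.28 + 152.48 + 45.47 + 7.34 = 741.79
  TFR = 5 × 741.79 / 1000 = 3.70895
Region B:
  Sum of ASFRs = 64.88 + 173.96 + 217.15 + 284.74 + 168.17 + 71.46 = 980.36
  TFR = 5 × 980.36 / 1000 = 4.9018
Difference = 3.70895 − 4.9018 = -1.19285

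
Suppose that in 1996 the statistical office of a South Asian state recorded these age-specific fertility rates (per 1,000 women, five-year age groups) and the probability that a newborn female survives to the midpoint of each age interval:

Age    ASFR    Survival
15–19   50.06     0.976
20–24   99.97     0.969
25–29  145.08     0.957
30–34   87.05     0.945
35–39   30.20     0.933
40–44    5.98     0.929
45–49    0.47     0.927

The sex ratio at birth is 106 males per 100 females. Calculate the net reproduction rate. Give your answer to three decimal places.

Proportion female at birth = 100 / (100 + 106) = 0.48544.
Survival-weighted fertility by age (5·fₓ·Sₓ):
  15–19: 5 × 50.06/1000 × 0.976 = 0.24429
  20–24: 5 × 99.97/1000 × 0.969 = 0.48435
  25–29: 5 × 145.08/1000 × 0.957 = 0.69421
  30–34: 5 × 87.05/1000 × 0.945 = 0.41131
  35–39: 5 × 30.20/1000 × 0.933 = 0.14088
  40–44: 5 × 5.98/1000 × 0.929 = 0.02778
  45–49: 5 × 0.47/1000 × 0.927 = 0.00218
Sum = 2.00500
NRR = 0.48544 × 2.00500 = 0.97331
An NRR under 1 implies long-run decline under these rates.

0.973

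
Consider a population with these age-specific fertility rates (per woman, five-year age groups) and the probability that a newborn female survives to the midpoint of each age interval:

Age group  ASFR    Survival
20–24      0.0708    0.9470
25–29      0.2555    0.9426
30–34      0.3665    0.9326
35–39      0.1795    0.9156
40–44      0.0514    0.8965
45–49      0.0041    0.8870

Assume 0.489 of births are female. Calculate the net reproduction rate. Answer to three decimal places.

2.112

Proportion female at birth = 0.489.
Survival-weighted fertility by age (5·fₓ·Sₓ):
  20–24: 5 × 0.0708 × 0.9470 = 0.33524
  25–29: 5 × 0.2555 × 0.9426 = 1.20417
  30–34: 5 × 0.3665 × 0.9326 = 1.70899
  35–39: 5 × 0.1795 × 0.9156 = 0.82175
  40–44: 5 × 0.0514 × 0.8965 = 0.23040
  45–49: 5 × 0.0041 × 0.8870 = 0.01818
Sum = 4.31873
NRR = 0.489 × 4.31873 = 2.11186
An NRR exceeding 1 indicates intrinsic growth under these rates.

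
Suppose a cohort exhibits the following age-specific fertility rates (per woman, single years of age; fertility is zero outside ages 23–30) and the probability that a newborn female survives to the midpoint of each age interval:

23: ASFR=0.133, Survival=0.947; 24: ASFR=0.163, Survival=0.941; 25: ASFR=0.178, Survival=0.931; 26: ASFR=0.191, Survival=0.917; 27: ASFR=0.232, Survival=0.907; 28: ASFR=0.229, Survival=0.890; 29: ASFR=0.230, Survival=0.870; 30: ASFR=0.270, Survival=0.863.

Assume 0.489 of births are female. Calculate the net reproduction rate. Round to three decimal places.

Proportion female at birth = 0.489.
Each age group contributes 1 × ASFR × survival:
  23: 1 × 0.133 × 0.947 = 0.12595
  24: 1 × 0.163 × 0.941 = 0.15338
  25: 1 × 0.178 × 0.931 = 0.16572
  26: 1 × 0.191 × 0.917 = 0.17515
  27: 1 × 0.232 × 0.907 = 0.21042
  28: 1 × 0.229 × 0.890 = 0.20381
  29: 1 × 0.230 × 0.870 = 0.20010
  30: 1 × 0.270 × 0.863 = 0.23301
Sum = 1.46754
NRR = 0.489 × 1.46754 = 0.71763

0.718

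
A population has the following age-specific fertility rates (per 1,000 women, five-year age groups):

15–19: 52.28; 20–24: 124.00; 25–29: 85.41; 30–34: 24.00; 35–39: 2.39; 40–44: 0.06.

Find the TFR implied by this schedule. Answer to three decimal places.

Sum of ASFRs = 52.28 + 124.00 + 85.41 + 24.00 + 2.39 + 0.06 = 288.14
TFR = 5 × 288.14 / 1000 = 1.4407

1.441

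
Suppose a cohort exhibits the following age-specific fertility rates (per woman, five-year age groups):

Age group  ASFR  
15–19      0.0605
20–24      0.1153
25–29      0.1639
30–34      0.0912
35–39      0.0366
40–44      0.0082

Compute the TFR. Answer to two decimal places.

2.38

Sum of ASFRs = 0.0605 + 0.1153 + 0.1639 + 0.0912 + 0.0366 + 0.0082 = 0.4757
TFR = 5 × 0.4757 = 2.3785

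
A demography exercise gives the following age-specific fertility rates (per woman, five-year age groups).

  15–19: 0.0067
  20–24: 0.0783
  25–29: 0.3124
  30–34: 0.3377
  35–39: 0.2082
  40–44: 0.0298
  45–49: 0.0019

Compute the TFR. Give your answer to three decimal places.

Sum of ASFRs = 0.0067 + 0.0783 + 0.3124 + 0.3377 + 0.2082 + 0.0298 + 0.0019 = 0.9750
TFR = 5 × 0.9750 = 4.875

4.875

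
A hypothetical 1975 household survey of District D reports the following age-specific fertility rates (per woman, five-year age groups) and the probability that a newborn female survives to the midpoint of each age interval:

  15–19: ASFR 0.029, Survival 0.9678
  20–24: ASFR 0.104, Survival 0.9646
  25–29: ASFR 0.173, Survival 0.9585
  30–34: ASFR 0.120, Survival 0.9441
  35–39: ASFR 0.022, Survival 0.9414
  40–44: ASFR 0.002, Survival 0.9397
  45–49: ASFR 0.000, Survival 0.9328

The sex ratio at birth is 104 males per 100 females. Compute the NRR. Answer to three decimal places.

1.054

Proportion female at birth = 100 / (100 + 104) = 0.49020.
Weighting each age-specific rate by interval width and survival:
  15–19: 5 × 0.029 × 0.9678 = 0.14033
  20–24: 5 × 0.104 × 0.9646 = 0.50159
  25–29: 5 × 0.173 × 0.9585 = 0.82910
  30–34: 5 × 0.120 × 0.9441 = 0.56646
  35–39: 5 × 0.022 × 0.9414 = 0.10355
  40–44: 5 × 0.002 × 0.9397 = 0.00940
  45–49: 5 × 0.000 × 0.9328 = 0.00000
Sum = 2.15043
NRR = 0.49020 × 2.15043 = 1.05414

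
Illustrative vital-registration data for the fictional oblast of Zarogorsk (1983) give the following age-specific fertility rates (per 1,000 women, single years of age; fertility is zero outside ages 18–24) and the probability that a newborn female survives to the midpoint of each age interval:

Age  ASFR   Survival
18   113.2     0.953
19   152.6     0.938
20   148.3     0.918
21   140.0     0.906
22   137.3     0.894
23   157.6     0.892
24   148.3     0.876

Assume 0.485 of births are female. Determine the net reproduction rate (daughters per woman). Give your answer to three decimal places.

Proportion female at birth = 0.485.
Each age group contributes 1 × ASFR × survival:
  18: 1 × 113.2/1000 × 0.953 = 0.10788
  19: 1 × 152.6/1000 × 0.938 = 0.14314
  20: 1 × 148.3/1000 × 0.918 = 0.13614
  21: 1 × 140.0/1000 × 0.906 = 0.12684
  22: 1 × 137.3/1000 × 0.894 = 0.12275
  23: 1 × 157.6/1000 × 0.892 = 0.14058
  24: 1 × 148.3/1000 × 0.876 = 0.12991
Sum = 0.90724
NRR = 0.485 × 0.90724 = 0.44001

0.440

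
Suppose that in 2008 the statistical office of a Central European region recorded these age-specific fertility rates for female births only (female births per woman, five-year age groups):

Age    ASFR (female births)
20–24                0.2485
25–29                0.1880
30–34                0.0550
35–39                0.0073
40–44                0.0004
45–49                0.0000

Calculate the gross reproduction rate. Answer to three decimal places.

Sum of female ASFRs = 0.2485 + 0.1880 + 0.0550 + 0.0073 + 0.0004 + 0.0000 = 0.4992
GRR = 5 × 0.4992 = 2.496

2.496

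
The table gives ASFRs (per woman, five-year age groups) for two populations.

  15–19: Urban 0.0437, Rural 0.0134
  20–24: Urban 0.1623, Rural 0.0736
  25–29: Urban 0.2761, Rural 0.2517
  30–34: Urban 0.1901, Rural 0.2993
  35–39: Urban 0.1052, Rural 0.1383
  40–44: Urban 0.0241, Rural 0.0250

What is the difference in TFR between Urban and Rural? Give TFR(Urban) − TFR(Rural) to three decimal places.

0.001

Urban:
  Sum of ASFRs = 0.0437 + 0.1623 + 0.2761 + 0.1901 + 0.1052 + 0.0241 = 0.8015
  TFR = 5 × 0.8015 = 4.0075
Rural:
  Sum of ASFRs = 0.0134 + 0.0736 + 0.2517 + 0.2993 + 0.1383 + 0.0250 = 0.8013
  TFR = 5 × 0.8013 = 4.0065
Difference = 4.0075 − 4.0065 = 0.001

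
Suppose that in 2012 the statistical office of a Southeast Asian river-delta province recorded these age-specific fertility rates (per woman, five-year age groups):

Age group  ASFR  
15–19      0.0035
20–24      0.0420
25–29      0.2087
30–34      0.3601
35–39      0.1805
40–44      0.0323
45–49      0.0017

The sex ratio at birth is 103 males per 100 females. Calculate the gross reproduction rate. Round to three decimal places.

2.041

Proportion female at birth = 100 / (100 + 103) = 0.49261.
Sum of ASFRs = 0.0035 + 0.0420 + 0.2087 + 0.3601 + 0.1805 + 0.0323 + 0.0017 = 0.8288
TFR = 5 × 0.8288 = 4.144
GRR = 0.49261 × 4.144 = 2.04138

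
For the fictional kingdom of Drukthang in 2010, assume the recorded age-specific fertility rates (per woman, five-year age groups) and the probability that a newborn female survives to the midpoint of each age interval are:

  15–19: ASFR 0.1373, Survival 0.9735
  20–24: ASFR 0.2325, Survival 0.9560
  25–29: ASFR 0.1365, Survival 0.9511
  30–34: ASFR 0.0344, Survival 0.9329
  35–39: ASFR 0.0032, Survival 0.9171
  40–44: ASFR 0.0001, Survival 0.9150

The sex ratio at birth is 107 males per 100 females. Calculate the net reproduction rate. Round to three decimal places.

1.258

Proportion female at birth = 100 / (100 + 107) = 0.48309.
Each age group contributes 5 × ASFR × survival:
  15–19: 5 × 0.1373 × 0.9735 = 0.66831
  20–24: 5 × 0.2325 × 0.9560 = 1.11135
  25–29: 5 × 0.1365 × 0.9511 = 0.64913
  30–34: 5 × 0.0344 × 0.9329 = 0.16046
  35–39: 5 × 0.0032 × 0.9171 = 0.01467
  40–44: 5 × 0.0001 × 0.9150 = 0.00046
Sum = 2.60438
NRR = 0.48309 × 2.60438 = 1.25815
NRR > 1, so each generation more than replaces itself.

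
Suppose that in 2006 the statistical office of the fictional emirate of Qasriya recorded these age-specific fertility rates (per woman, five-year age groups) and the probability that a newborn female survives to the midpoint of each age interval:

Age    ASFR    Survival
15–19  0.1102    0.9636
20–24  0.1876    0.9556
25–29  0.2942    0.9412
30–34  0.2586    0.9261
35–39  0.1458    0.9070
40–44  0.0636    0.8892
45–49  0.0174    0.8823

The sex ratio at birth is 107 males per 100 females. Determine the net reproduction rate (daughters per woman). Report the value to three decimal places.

Proportion female at birth = 100 / (100 + 107) = 0.48309.
Per-age-group product (5 × ASFR × survival probability):
  15–19: 5 × 0.1102 × 0.9636 = 0.53094
  20–24: 5 × 0.1876 × 0.9556 = 0.89635
  25–29: 5 × 0.2942 × 0.9412 = 1.38451
  30–34: 5 × 0.2586 × 0.9261 = 1.19745
  35–39: 5 × 0.1458 × 0.9070 = 0.66120
  40–44: 5 × 0.0636 × 0.8892 = 0.28277
  45–49: 5 × 0.0174 × 0.8823 = 0.07676
Sum = 5.02998
NRR = 0.48309 × 5.02998 = 2.42993

2.430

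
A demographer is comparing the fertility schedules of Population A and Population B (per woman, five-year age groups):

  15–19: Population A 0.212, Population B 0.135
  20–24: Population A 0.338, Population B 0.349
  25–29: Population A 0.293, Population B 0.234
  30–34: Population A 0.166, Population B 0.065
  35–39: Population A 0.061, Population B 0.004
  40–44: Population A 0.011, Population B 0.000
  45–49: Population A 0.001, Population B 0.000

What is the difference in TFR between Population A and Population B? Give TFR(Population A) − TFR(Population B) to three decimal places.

Population A:
  Sum of ASFRs = 0.212 + 0.338 + 0.293 + 0.166 + 0.061 + 0.011 + 0.001 = 1.082
  TFR = 5 × 1.082 = 5.41
Population B:
  Sum of ASFRs = 0.135 + 0.349 + 0.234 + 0.065 + 0.004 + 0.000 + 0.000 = 0.787
  TFR = 5 × 0.787 = 3.935
Difference = 5.41 − 3.935 = 1.475

1.475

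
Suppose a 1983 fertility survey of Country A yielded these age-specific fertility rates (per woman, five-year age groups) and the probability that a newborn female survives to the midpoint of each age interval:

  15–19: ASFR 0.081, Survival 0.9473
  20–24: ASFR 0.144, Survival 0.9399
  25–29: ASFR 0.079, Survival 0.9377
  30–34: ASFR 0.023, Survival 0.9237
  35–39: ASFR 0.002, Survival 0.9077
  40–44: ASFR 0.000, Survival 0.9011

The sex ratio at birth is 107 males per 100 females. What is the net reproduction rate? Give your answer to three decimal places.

0.747

Proportion female at birth = 100 / (100 + 107) = 0.48309.
Each age group contributes 5 × ASFR × survival:
  15–19: 5 × 0.081 × 0.9473 = 0.38366
  20–24: 5 × 0.144 × 0.9399 = 0.67673
  25–29: 5 × 0.079 × 0.9377 = 0.37039
  30–34: 5 × 0.023 × 0.9237 = 0.10623
  35–39: 5 × 0.002 × 0.9077 = 0.00908
  40–44: 5 × 0.000 × 0.9011 = 0.00000
Sum = 1.54609
NRR = 0.48309 × 1.54609 = 0.74690
NRR < 1, so the cohort does not fully replace itself.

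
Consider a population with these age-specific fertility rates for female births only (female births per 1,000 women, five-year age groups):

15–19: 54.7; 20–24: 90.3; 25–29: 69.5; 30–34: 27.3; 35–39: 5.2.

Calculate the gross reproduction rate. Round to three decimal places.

1.235

Sum of female ASFRs = 54.7 + 90.3 + 69.5 + 27.3 + 5.2 = 247.0
GRR = 5 × 247.0 / 1000 = 1.235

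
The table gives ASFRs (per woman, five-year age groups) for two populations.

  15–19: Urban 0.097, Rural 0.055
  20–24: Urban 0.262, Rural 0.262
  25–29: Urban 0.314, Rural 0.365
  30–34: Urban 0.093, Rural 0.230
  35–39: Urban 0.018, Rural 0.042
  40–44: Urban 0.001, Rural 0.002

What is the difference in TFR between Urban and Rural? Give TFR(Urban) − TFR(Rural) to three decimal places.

-0.855

Urban:
  Sum of ASFRs = 0.097 + 0.262 + 0.314 + 0.093 + 0.018 + 0.001 = 0.785
  TFR = 5 × 0.785 = 3.925
Rural:
  Sum of ASFRs = 0.055 + 0.262 + 0.365 + 0.230 + 0.042 + 0.002 = 0.956
  TFR = 5 × 0.956 = 4.78
Difference = 3.925 − 4.78 = -0.855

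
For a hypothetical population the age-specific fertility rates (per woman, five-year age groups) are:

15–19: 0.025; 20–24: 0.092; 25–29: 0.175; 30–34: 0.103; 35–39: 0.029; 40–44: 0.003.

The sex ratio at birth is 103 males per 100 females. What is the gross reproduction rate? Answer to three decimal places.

Proportion female at birth = 100 / (100 + 103) = 0.49261.
Sum of ASFRs = 0.025 + 0.092 + 0.175 + 0.103 + 0.029 + 0.003 = 0.427
TFR = 5 × 0.427 = 2.135
GRR = 0.49261 × 2.135 = 1.05172

1.052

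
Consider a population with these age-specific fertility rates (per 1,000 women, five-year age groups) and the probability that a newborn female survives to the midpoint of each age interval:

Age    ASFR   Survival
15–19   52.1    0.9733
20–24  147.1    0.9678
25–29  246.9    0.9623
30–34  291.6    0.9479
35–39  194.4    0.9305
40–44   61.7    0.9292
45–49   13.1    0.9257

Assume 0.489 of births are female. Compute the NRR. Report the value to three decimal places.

2.341

Proportion female at birth = 0.489.
Survival-weighted fertility by age (5·fₓ·Sₓ):
  15–19: 5 × 52.1/1000 × 0.9733 = 0.25354
  20–24: 5 × 147.1/1000 × 0.9678 = 0.71182
  25–29: 5 × 246.9/1000 × 0.9623 = 1.18796
  30–34: 5 × 291.6/1000 × 0.9479 = 1.38204
  35–39: 5 × 194.4/1000 × 0.9305 = 0.90445
  40–44: 5 × 61.7/1000 × 0.9292 = 0.28666
  45–49: 5 × 13.1/1000 × 0.9257 = 0.06063
Sum = 4.78710
NRR = 0.489 × 4.78710 = 2.34089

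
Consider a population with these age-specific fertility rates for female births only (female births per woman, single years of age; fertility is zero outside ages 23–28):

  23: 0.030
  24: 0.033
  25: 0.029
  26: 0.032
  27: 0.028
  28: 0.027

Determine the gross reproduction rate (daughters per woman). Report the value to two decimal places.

Sum of female ASFRs = 0.030 + 0.033 + 0.029 + 0.032 + 0.028 + 0.027 = 0.179
GRR = 0.179

0.18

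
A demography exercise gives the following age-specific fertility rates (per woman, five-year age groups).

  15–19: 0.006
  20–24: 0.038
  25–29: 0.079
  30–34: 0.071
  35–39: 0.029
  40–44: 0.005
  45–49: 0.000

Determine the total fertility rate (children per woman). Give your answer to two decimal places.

Sum of ASFRs = 0.006 + 0.038 + 0.079 + 0.071 + 0.029 + 0.005 + 0.000 = 0.228
TFR = 5 × 0.228 = 1.14

1.14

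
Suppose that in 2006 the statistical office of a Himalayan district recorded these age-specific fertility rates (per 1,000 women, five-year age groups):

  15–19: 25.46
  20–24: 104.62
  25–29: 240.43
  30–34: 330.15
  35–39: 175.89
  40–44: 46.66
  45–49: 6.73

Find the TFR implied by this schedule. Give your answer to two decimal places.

4.65

Sum of ASFRs = 25.46 + 104.62 + 240.43 + 330.15 + 175.89 + 46.66 + 6.73 = 929.94
TFR = 5 × 929.94 / 1000 = 4.6497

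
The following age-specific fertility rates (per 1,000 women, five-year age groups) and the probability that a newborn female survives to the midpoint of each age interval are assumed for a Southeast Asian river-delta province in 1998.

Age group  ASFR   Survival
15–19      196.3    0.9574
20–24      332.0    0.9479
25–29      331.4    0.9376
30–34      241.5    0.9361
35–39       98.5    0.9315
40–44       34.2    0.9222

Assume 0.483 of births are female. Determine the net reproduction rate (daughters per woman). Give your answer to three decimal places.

2.808

Proportion female at birth = 0.483.
Weighting each age-specific rate by interval width and survival:
  15–19: 5 × 196.3/1000 × 0.9574 = 0.93969
  20–24: 5 × 332.0/1000 × 0.9479 = 1.57351
  25–29: 5 × 331.4/1000 × 0.9376 = 1.55360
  30–34: 5 × 241.5/1000 × 0.9361 = 1.13034
  35–39: 5 × 98.5/1000 × 0.9315 = 0.45876
  40–44: 5 × 34.2/1000 × 0.9222 = 0.15770
Sum = 5.81360
NRR = 0.483 × 5.81360 = 2.80797
An NRR exceeding 1 indicates intrinsic growth under these rates.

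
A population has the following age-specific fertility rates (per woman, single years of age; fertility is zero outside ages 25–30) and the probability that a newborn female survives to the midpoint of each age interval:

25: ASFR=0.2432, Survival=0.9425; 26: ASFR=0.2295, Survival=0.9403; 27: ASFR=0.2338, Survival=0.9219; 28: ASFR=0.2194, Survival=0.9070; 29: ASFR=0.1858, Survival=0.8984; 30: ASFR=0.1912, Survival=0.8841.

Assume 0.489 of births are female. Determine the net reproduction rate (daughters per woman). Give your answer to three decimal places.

0.585

Proportion female at birth = 0.489.
Weighting each age-specific rate by interval width and survival:
  25: 1 × 0.2432 × 0.9425 = 0.22922
  26: 1 × 0.2295 × 0.9403 = 0.21580
  27: 1 × 0.2338 × 0.9219 = 0.21554
  28: 1 × 0.2194 × 0.9070 = 0.19900
  29: 1 × 0.1858 × 0.8984 = 0.16692
  30: 1 × 0.1912 × 0.8841 = 0.16904
Sum = 1.19552
NRR = 0.489 × 1.19552 = 0.58461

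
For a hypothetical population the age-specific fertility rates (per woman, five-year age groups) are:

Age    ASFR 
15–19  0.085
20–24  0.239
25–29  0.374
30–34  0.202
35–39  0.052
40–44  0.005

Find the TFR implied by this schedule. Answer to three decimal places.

Sum of ASFRs = 0.085 + 0.239 + 0.374 + 0.202 + 0.052 + 0.005 = 0.957
TFR = 5 × 0.957 = 4.785

4.785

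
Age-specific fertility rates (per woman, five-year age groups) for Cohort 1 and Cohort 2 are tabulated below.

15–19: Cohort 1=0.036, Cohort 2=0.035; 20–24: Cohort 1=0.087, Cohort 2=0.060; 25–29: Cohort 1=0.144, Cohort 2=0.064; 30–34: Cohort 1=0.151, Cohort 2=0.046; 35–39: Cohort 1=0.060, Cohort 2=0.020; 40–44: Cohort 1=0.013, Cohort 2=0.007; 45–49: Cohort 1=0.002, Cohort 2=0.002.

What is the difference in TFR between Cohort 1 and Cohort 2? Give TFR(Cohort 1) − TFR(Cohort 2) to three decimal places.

1.295

Cohort 1:
  Sum of ASFRs = 0.036 + 0.087 + 0.144 + 0.151 + 0.060 + 0.013 + 0.002 = 0.493
  TFR = 5 × 0.493 = 2.465
Cohort 2:
  Sum of ASFRs = 0.035 + 0.060 + 0.064 + 0.046 + 0.020 + 0.007 + 0.002 = 0.234
  TFR = 5 × 0.234 = 1.17
Difference = 2.465 − 1.17 = 1.295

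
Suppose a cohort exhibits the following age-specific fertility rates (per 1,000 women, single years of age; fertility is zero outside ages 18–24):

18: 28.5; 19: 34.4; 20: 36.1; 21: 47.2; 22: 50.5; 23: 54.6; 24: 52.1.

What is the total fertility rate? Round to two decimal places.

Sum of ASFRs = 28.5 + 34.4 + 36.1 + 47.2 + 50.5 + 54.6 + 52.1 = 303.4
TFR = 303.4 / 1000 = 0.3034

0.30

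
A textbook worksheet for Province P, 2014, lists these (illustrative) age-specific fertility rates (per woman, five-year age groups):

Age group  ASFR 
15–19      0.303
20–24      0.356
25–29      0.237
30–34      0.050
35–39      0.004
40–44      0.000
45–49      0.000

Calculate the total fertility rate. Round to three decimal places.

Sum of ASFRs = 0.303 + 0.356 + 0.237 + 0.050 + 0.004 + 0.000 + 0.000 = 0.950
TFR = 5 × 0.950 = 4.75

4.750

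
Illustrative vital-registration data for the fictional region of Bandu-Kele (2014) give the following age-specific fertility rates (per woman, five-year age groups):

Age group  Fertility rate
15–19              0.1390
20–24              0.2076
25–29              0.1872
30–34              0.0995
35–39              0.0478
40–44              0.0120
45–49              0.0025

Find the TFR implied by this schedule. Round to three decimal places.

Sum of ASFRs = 0.1390 + 0.2076 + 0.1872 + 0.0995 + 0.0478 + 0.0120 + 0.0025 = 0.6956
TFR = 5 × 0.6956 = 3.478

3.478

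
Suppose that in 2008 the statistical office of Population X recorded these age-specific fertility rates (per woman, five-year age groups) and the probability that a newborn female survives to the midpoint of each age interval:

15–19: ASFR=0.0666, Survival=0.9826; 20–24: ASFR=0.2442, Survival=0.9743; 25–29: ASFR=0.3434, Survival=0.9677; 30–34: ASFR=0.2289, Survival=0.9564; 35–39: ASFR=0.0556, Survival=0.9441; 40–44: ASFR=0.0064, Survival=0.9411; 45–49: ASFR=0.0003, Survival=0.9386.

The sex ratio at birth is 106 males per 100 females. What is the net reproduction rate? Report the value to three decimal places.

Proportion female at birth = 100 / (100 + 106) = 0.48544.
Weighting each age-specific rate by interval width and survival:
  15–19: 5 × 0.0666 × 0.9826 = 0.32721
  20–24: 5 × 0.2442 × 0.9743 = 1.18962
  25–29: 5 × 0.3434 × 0.9677 = 1.66154
  30–34: 5 × 0.2289 × 0.9564 = 1.09460
  35–39: 5 × 0.0556 × 0.9441 = 0.26246
  40–44: 5 × 0.0064 × 0.9411 = 0.03012
  45–49: 5 × 0.0003 × 0.9386 = 0.00141
Sum = 4.56696
NRR = 0.48544 × 4.56696 = 2.21699

2.217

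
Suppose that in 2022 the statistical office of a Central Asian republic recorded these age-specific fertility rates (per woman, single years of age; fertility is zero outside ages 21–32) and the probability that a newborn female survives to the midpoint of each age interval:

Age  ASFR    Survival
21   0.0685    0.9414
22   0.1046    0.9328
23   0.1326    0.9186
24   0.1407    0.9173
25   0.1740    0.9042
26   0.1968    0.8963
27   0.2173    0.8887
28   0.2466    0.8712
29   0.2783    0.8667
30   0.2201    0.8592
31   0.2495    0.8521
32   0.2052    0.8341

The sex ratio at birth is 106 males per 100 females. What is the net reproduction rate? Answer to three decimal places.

0.956

Proportion female at birth = 100 / (100 + 106) = 0.48544.
Survival-weighted fertility by age (1·fₓ·Sₓ):
  21: 1 × 0.0685 × 0.9414 = 0.06449
  22: 1 × 0.1046 × 0.9328 = 0.09757
  23: 1 × 0.1326 × 0.9186 = 0.12181
  24: 1 × 0.1407 × 0.9173 = 0.12906
  25: 1 × 0.1740 × 0.9042 = 0.15733
  26: 1 × 0.1968 × 0.8963 = 0.17639
  27: 1 × 0.2173 × 0.8887 = 0.19311
  28: 1 × 0.2466 × 0.8712 = 0.21484
  29: 1 × 0.2783 × 0.8667 = 0.24120
  30: 1 × 0.2201 × 0.8592 = 0.18911
  31: 1 × 0.2495 × 0.8521 = 0.21260
  32: 1 × 0.2052 × 0.8341 = 0.17116
Sum = 1.96867
NRR = 0.48544 × 1.96867 = 0.95567
NRR < 1, so the cohort does not fully replace itself.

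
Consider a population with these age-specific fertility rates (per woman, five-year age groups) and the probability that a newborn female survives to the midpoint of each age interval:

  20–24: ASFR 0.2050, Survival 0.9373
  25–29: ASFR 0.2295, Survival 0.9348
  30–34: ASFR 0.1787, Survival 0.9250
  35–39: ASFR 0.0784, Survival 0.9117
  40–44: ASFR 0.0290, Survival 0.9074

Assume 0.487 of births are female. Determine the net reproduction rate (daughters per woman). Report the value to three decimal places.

1.631

Proportion female at birth = 0.487.
Each age group contributes 5 × ASFR × survival:
  20–24: 5 × 0.2050 × 0.9373 = 0.96073
  25–29: 5 × 0.2295 × 0.9348 = 1.07268
  30–34: 5 × 0.1787 × 0.9250 = 0.82649
  35–39: 5 × 0.0784 × 0.9117 = 0.35739
  40–44: 5 × 0.0290 × 0.9074 = 0.13157
Sum = 3.34886
NRR = 0.487 × 3.34886 = 1.63089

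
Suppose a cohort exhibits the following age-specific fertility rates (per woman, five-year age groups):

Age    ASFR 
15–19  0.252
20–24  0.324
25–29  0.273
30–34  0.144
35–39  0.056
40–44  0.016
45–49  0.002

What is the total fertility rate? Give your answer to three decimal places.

5.335

Sum of ASFRs = 0.252 + 0.324 + 0.273 + 0.144 + 0.056 + 0.016 + 0.002 = 1.067
TFR = 5 × 1.067 = 5.335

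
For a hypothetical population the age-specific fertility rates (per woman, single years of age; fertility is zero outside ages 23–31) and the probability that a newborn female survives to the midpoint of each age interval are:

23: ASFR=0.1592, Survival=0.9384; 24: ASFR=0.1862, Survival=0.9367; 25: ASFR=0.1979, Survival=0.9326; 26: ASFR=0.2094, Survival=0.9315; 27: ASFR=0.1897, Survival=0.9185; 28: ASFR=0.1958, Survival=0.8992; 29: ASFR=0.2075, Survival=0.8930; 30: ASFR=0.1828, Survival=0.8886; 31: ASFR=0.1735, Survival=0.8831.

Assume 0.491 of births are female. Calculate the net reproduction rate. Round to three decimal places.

0.763

Proportion female at birth = 0.491.
Per-age-group product (1 × ASFR × survival probability):
  23: 1 × 0.1592 × 0.9384 = 0.14939
  24: 1 × 0.1862 × 0.9367 = 0.17441
  25: 1 × 0.1979 × 0.9326 = 0.18456
  26: 1 × 0.2094 × 0.9315 = 0.19506
  27: 1 × 0.1897 × 0.9185 = 0.17424
  28: 1 × 0.1958 × 0.8992 = 0.17606
  29: 1 × 0.2075 × 0.8930 = 0.18530
  30: 1 × 0.1828 × 0.8886 = 0.16244
  31: 1 × 0.1735 × 0.8831 = 0.15322
Sum = 1.55468
NRR = 0.491 × 1.55468 = 0.76335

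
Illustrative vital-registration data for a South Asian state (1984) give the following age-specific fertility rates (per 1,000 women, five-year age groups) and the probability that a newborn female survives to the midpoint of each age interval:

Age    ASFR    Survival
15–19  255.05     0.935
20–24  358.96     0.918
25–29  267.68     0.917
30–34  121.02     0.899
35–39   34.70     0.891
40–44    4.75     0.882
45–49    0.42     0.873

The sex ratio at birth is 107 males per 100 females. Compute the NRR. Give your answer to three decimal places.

Proportion female at birth = 100 / (100 + 107) = 0.48309.
Each age group contributes 5 × ASFR × survival:
  15–19: 5 × 255.05/1000 × 0.935 = 1.19236
  20–24: 5 × 358.96/1000 × 0.918 = 1.64763
  25–29: 5 × 267.68/1000 × 0.917 = 1.22731
  30–34: 5 × 121.02/1000 × 0.899 = 0.54398
  35–39: 5 × 34.70/1000 × 0.891 = 0.15459
  40–44: 5 × 4.75/1000 × 0.882 = 0.02095
  45–49: 5 × 0.42/1000 × 0.873 = 0.00183
Sum = 4.78865
NRR = 0.48309 × 4.78865 = 2.31335

2.313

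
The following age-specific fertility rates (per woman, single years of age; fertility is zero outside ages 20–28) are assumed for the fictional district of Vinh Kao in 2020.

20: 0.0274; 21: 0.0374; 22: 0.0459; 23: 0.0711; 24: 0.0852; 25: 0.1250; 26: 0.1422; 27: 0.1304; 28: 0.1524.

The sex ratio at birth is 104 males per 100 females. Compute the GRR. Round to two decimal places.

Proportion female at birth = 100 / (100 + 104) = 0.49020.
Sum of ASFRs = 0.0274 + 0.0374 + 0.0459 + 0.0711 + 0.0852 + 0.1250 + 0.1422 + 0.1304 + 0.1524 = 0.8170
TFR = 0.817
GRR = 0.49020 × 0.817 = 0.40049

0.40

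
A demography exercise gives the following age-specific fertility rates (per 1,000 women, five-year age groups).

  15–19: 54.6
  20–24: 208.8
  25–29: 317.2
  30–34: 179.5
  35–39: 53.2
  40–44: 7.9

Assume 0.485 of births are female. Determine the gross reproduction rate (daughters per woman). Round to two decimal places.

Proportion female at birth = 0.485.
Sum of ASFRs = 54.6 + 208.8 + 317.2 + 179.5 + 53.2 + 7.9 = 821.2
TFR = 5 × 821.2 / 1000 = 4.106
GRR = 0.485 × 4.106 = 1.99141

1.99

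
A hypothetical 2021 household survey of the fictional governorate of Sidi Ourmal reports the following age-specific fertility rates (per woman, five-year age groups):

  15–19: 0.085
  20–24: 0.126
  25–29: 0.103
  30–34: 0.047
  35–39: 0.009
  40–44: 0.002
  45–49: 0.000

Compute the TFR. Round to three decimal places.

Sum of ASFRs = 0.085 + 0.126 + 0.103 + 0.047 + 0.009 + 0.002 + 0.000 = 0.372
TFR = 5 × 0.372 = 1.86

1.860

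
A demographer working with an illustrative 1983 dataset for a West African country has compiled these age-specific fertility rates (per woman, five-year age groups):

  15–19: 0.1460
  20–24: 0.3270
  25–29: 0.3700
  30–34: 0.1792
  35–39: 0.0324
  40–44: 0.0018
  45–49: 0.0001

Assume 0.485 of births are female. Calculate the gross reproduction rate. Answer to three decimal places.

2.562

Proportion female at birth = 0.485.
Sum of ASFRs = 0.1460 + 0.3270 + 0.3700 + 0.1792 + 0.0324 + 0.0018 + 0.0001 = 1.0565
TFR = 5 × 1.0565 = 5.2825
GRR = 0.485 × 5.2825 = 2.56201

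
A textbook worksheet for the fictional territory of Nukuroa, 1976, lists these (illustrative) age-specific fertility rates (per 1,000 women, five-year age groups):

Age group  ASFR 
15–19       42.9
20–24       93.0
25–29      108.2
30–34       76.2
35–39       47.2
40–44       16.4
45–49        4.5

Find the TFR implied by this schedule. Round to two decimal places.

Sum of ASFRs = 42.9 + 93.0 + 108.2 + 76.2 + 47.2 + 16.4 + 4.5 = 388.4
TFR = 5 × 388.4 / 1000 = 1.942

1.94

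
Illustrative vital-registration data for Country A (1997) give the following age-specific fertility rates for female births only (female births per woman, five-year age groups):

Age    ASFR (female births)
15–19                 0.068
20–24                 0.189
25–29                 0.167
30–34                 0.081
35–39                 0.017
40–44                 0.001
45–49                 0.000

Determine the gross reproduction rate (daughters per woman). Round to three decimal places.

2.615

Sum of female ASFRs = 0.068 + 0.189 + 0.167 + 0.081 + 0.017 + 0.001 + 0.000 = 0.523
GRR = 5 × 0.523 = 2.615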